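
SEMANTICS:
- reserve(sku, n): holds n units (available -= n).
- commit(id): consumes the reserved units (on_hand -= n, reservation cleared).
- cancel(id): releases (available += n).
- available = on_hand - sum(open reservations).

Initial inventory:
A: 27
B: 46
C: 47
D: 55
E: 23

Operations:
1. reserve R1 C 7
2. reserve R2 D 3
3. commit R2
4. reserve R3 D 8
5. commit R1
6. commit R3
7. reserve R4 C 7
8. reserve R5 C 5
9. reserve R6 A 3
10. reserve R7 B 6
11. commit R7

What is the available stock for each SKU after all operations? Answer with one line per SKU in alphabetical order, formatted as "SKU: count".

Answer: A: 24
B: 40
C: 28
D: 44
E: 23

Derivation:
Step 1: reserve R1 C 7 -> on_hand[A=27 B=46 C=47 D=55 E=23] avail[A=27 B=46 C=40 D=55 E=23] open={R1}
Step 2: reserve R2 D 3 -> on_hand[A=27 B=46 C=47 D=55 E=23] avail[A=27 B=46 C=40 D=52 E=23] open={R1,R2}
Step 3: commit R2 -> on_hand[A=27 B=46 C=47 D=52 E=23] avail[A=27 B=46 C=40 D=52 E=23] open={R1}
Step 4: reserve R3 D 8 -> on_hand[A=27 B=46 C=47 D=52 E=23] avail[A=27 B=46 C=40 D=44 E=23] open={R1,R3}
Step 5: commit R1 -> on_hand[A=27 B=46 C=40 D=52 E=23] avail[A=27 B=46 C=40 D=44 E=23] open={R3}
Step 6: commit R3 -> on_hand[A=27 B=46 C=40 D=44 E=23] avail[A=27 B=46 C=40 D=44 E=23] open={}
Step 7: reserve R4 C 7 -> on_hand[A=27 B=46 C=40 D=44 E=23] avail[A=27 B=46 C=33 D=44 E=23] open={R4}
Step 8: reserve R5 C 5 -> on_hand[A=27 B=46 C=40 D=44 E=23] avail[A=27 B=46 C=28 D=44 E=23] open={R4,R5}
Step 9: reserve R6 A 3 -> on_hand[A=27 B=46 C=40 D=44 E=23] avail[A=24 B=46 C=28 D=44 E=23] open={R4,R5,R6}
Step 10: reserve R7 B 6 -> on_hand[A=27 B=46 C=40 D=44 E=23] avail[A=24 B=40 C=28 D=44 E=23] open={R4,R5,R6,R7}
Step 11: commit R7 -> on_hand[A=27 B=40 C=40 D=44 E=23] avail[A=24 B=40 C=28 D=44 E=23] open={R4,R5,R6}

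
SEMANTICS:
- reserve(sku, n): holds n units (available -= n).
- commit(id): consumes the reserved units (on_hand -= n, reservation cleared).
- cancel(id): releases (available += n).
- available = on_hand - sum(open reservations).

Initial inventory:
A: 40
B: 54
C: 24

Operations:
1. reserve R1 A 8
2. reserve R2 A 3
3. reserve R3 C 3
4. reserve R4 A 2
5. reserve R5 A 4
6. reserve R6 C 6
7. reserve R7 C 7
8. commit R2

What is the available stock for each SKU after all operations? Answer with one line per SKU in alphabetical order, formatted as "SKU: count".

Step 1: reserve R1 A 8 -> on_hand[A=40 B=54 C=24] avail[A=32 B=54 C=24] open={R1}
Step 2: reserve R2 A 3 -> on_hand[A=40 B=54 C=24] avail[A=29 B=54 C=24] open={R1,R2}
Step 3: reserve R3 C 3 -> on_hand[A=40 B=54 C=24] avail[A=29 B=54 C=21] open={R1,R2,R3}
Step 4: reserve R4 A 2 -> on_hand[A=40 B=54 C=24] avail[A=27 B=54 C=21] open={R1,R2,R3,R4}
Step 5: reserve R5 A 4 -> on_hand[A=40 B=54 C=24] avail[A=23 B=54 C=21] open={R1,R2,R3,R4,R5}
Step 6: reserve R6 C 6 -> on_hand[A=40 B=54 C=24] avail[A=23 B=54 C=15] open={R1,R2,R3,R4,R5,R6}
Step 7: reserve R7 C 7 -> on_hand[A=40 B=54 C=24] avail[A=23 B=54 C=8] open={R1,R2,R3,R4,R5,R6,R7}
Step 8: commit R2 -> on_hand[A=37 B=54 C=24] avail[A=23 B=54 C=8] open={R1,R3,R4,R5,R6,R7}

Answer: A: 23
B: 54
C: 8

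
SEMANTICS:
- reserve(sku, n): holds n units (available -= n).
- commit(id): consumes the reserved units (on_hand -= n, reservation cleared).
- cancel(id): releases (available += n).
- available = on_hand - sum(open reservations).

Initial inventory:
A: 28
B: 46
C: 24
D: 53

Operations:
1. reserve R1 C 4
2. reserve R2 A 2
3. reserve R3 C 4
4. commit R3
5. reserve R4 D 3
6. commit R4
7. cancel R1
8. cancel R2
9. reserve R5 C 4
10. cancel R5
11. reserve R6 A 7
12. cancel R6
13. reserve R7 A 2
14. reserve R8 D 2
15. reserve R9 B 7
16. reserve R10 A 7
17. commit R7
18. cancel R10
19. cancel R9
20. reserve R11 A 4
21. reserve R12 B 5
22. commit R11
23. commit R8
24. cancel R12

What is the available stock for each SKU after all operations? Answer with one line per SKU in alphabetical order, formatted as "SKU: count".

Step 1: reserve R1 C 4 -> on_hand[A=28 B=46 C=24 D=53] avail[A=28 B=46 C=20 D=53] open={R1}
Step 2: reserve R2 A 2 -> on_hand[A=28 B=46 C=24 D=53] avail[A=26 B=46 C=20 D=53] open={R1,R2}
Step 3: reserve R3 C 4 -> on_hand[A=28 B=46 C=24 D=53] avail[A=26 B=46 C=16 D=53] open={R1,R2,R3}
Step 4: commit R3 -> on_hand[A=28 B=46 C=20 D=53] avail[A=26 B=46 C=16 D=53] open={R1,R2}
Step 5: reserve R4 D 3 -> on_hand[A=28 B=46 C=20 D=53] avail[A=26 B=46 C=16 D=50] open={R1,R2,R4}
Step 6: commit R4 -> on_hand[A=28 B=46 C=20 D=50] avail[A=26 B=46 C=16 D=50] open={R1,R2}
Step 7: cancel R1 -> on_hand[A=28 B=46 C=20 D=50] avail[A=26 B=46 C=20 D=50] open={R2}
Step 8: cancel R2 -> on_hand[A=28 B=46 C=20 D=50] avail[A=28 B=46 C=20 D=50] open={}
Step 9: reserve R5 C 4 -> on_hand[A=28 B=46 C=20 D=50] avail[A=28 B=46 C=16 D=50] open={R5}
Step 10: cancel R5 -> on_hand[A=28 B=46 C=20 D=50] avail[A=28 B=46 C=20 D=50] open={}
Step 11: reserve R6 A 7 -> on_hand[A=28 B=46 C=20 D=50] avail[A=21 B=46 C=20 D=50] open={R6}
Step 12: cancel R6 -> on_hand[A=28 B=46 C=20 D=50] avail[A=28 B=46 C=20 D=50] open={}
Step 13: reserve R7 A 2 -> on_hand[A=28 B=46 C=20 D=50] avail[A=26 B=46 C=20 D=50] open={R7}
Step 14: reserve R8 D 2 -> on_hand[A=28 B=46 C=20 D=50] avail[A=26 B=46 C=20 D=48] open={R7,R8}
Step 15: reserve R9 B 7 -> on_hand[A=28 B=46 C=20 D=50] avail[A=26 B=39 C=20 D=48] open={R7,R8,R9}
Step 16: reserve R10 A 7 -> on_hand[A=28 B=46 C=20 D=50] avail[A=19 B=39 C=20 D=48] open={R10,R7,R8,R9}
Step 17: commit R7 -> on_hand[A=26 B=46 C=20 D=50] avail[A=19 B=39 C=20 D=48] open={R10,R8,R9}
Step 18: cancel R10 -> on_hand[A=26 B=46 C=20 D=50] avail[A=26 B=39 C=20 D=48] open={R8,R9}
Step 19: cancel R9 -> on_hand[A=26 B=46 C=20 D=50] avail[A=26 B=46 C=20 D=48] open={R8}
Step 20: reserve R11 A 4 -> on_hand[A=26 B=46 C=20 D=50] avail[A=22 B=46 C=20 D=48] open={R11,R8}
Step 21: reserve R12 B 5 -> on_hand[A=26 B=46 C=20 D=50] avail[A=22 B=41 C=20 D=48] open={R11,R12,R8}
Step 22: commit R11 -> on_hand[A=22 B=46 C=20 D=50] avail[A=22 B=41 C=20 D=48] open={R12,R8}
Step 23: commit R8 -> on_hand[A=22 B=46 C=20 D=48] avail[A=22 B=41 C=20 D=48] open={R12}
Step 24: cancel R12 -> on_hand[A=22 B=46 C=20 D=48] avail[A=22 B=46 C=20 D=48] open={}

Answer: A: 22
B: 46
C: 20
D: 48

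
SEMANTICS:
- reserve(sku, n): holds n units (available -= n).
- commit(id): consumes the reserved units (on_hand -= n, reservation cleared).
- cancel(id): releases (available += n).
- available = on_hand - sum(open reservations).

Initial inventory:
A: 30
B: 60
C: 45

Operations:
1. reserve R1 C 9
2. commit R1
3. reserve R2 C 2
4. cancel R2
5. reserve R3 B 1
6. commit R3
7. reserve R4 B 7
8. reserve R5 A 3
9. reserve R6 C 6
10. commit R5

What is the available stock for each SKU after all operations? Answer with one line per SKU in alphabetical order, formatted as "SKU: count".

Step 1: reserve R1 C 9 -> on_hand[A=30 B=60 C=45] avail[A=30 B=60 C=36] open={R1}
Step 2: commit R1 -> on_hand[A=30 B=60 C=36] avail[A=30 B=60 C=36] open={}
Step 3: reserve R2 C 2 -> on_hand[A=30 B=60 C=36] avail[A=30 B=60 C=34] open={R2}
Step 4: cancel R2 -> on_hand[A=30 B=60 C=36] avail[A=30 B=60 C=36] open={}
Step 5: reserve R3 B 1 -> on_hand[A=30 B=60 C=36] avail[A=30 B=59 C=36] open={R3}
Step 6: commit R3 -> on_hand[A=30 B=59 C=36] avail[A=30 B=59 C=36] open={}
Step 7: reserve R4 B 7 -> on_hand[A=30 B=59 C=36] avail[A=30 B=52 C=36] open={R4}
Step 8: reserve R5 A 3 -> on_hand[A=30 B=59 C=36] avail[A=27 B=52 C=36] open={R4,R5}
Step 9: reserve R6 C 6 -> on_hand[A=30 B=59 C=36] avail[A=27 B=52 C=30] open={R4,R5,R6}
Step 10: commit R5 -> on_hand[A=27 B=59 C=36] avail[A=27 B=52 C=30] open={R4,R6}

Answer: A: 27
B: 52
C: 30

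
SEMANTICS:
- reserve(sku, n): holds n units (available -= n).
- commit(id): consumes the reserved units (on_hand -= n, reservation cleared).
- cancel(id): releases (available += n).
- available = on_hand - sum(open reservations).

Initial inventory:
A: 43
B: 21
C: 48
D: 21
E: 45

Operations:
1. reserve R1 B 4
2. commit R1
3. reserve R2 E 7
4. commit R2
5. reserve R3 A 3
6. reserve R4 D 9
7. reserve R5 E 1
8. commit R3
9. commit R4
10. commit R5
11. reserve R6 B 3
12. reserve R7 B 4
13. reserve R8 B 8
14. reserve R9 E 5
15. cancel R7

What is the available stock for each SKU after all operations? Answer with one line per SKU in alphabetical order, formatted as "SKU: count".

Step 1: reserve R1 B 4 -> on_hand[A=43 B=21 C=48 D=21 E=45] avail[A=43 B=17 C=48 D=21 E=45] open={R1}
Step 2: commit R1 -> on_hand[A=43 B=17 C=48 D=21 E=45] avail[A=43 B=17 C=48 D=21 E=45] open={}
Step 3: reserve R2 E 7 -> on_hand[A=43 B=17 C=48 D=21 E=45] avail[A=43 B=17 C=48 D=21 E=38] open={R2}
Step 4: commit R2 -> on_hand[A=43 B=17 C=48 D=21 E=38] avail[A=43 B=17 C=48 D=21 E=38] open={}
Step 5: reserve R3 A 3 -> on_hand[A=43 B=17 C=48 D=21 E=38] avail[A=40 B=17 C=48 D=21 E=38] open={R3}
Step 6: reserve R4 D 9 -> on_hand[A=43 B=17 C=48 D=21 E=38] avail[A=40 B=17 C=48 D=12 E=38] open={R3,R4}
Step 7: reserve R5 E 1 -> on_hand[A=43 B=17 C=48 D=21 E=38] avail[A=40 B=17 C=48 D=12 E=37] open={R3,R4,R5}
Step 8: commit R3 -> on_hand[A=40 B=17 C=48 D=21 E=38] avail[A=40 B=17 C=48 D=12 E=37] open={R4,R5}
Step 9: commit R4 -> on_hand[A=40 B=17 C=48 D=12 E=38] avail[A=40 B=17 C=48 D=12 E=37] open={R5}
Step 10: commit R5 -> on_hand[A=40 B=17 C=48 D=12 E=37] avail[A=40 B=17 C=48 D=12 E=37] open={}
Step 11: reserve R6 B 3 -> on_hand[A=40 B=17 C=48 D=12 E=37] avail[A=40 B=14 C=48 D=12 E=37] open={R6}
Step 12: reserve R7 B 4 -> on_hand[A=40 B=17 C=48 D=12 E=37] avail[A=40 B=10 C=48 D=12 E=37] open={R6,R7}
Step 13: reserve R8 B 8 -> on_hand[A=40 B=17 C=48 D=12 E=37] avail[A=40 B=2 C=48 D=12 E=37] open={R6,R7,R8}
Step 14: reserve R9 E 5 -> on_hand[A=40 B=17 C=48 D=12 E=37] avail[A=40 B=2 C=48 D=12 E=32] open={R6,R7,R8,R9}
Step 15: cancel R7 -> on_hand[A=40 B=17 C=48 D=12 E=37] avail[A=40 B=6 C=48 D=12 E=32] open={R6,R8,R9}

Answer: A: 40
B: 6
C: 48
D: 12
E: 32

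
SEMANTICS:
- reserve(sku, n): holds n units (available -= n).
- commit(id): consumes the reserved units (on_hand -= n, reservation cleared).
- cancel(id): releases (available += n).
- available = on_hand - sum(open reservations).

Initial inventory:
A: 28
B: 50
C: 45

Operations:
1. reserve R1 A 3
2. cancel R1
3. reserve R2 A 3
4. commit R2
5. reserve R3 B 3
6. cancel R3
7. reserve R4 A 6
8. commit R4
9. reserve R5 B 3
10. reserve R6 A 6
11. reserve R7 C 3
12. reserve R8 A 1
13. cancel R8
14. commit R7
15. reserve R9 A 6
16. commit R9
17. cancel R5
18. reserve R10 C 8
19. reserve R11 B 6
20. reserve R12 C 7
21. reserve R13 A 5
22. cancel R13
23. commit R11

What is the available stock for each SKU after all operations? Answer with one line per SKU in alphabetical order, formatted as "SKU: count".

Answer: A: 7
B: 44
C: 27

Derivation:
Step 1: reserve R1 A 3 -> on_hand[A=28 B=50 C=45] avail[A=25 B=50 C=45] open={R1}
Step 2: cancel R1 -> on_hand[A=28 B=50 C=45] avail[A=28 B=50 C=45] open={}
Step 3: reserve R2 A 3 -> on_hand[A=28 B=50 C=45] avail[A=25 B=50 C=45] open={R2}
Step 4: commit R2 -> on_hand[A=25 B=50 C=45] avail[A=25 B=50 C=45] open={}
Step 5: reserve R3 B 3 -> on_hand[A=25 B=50 C=45] avail[A=25 B=47 C=45] open={R3}
Step 6: cancel R3 -> on_hand[A=25 B=50 C=45] avail[A=25 B=50 C=45] open={}
Step 7: reserve R4 A 6 -> on_hand[A=25 B=50 C=45] avail[A=19 B=50 C=45] open={R4}
Step 8: commit R4 -> on_hand[A=19 B=50 C=45] avail[A=19 B=50 C=45] open={}
Step 9: reserve R5 B 3 -> on_hand[A=19 B=50 C=45] avail[A=19 B=47 C=45] open={R5}
Step 10: reserve R6 A 6 -> on_hand[A=19 B=50 C=45] avail[A=13 B=47 C=45] open={R5,R6}
Step 11: reserve R7 C 3 -> on_hand[A=19 B=50 C=45] avail[A=13 B=47 C=42] open={R5,R6,R7}
Step 12: reserve R8 A 1 -> on_hand[A=19 B=50 C=45] avail[A=12 B=47 C=42] open={R5,R6,R7,R8}
Step 13: cancel R8 -> on_hand[A=19 B=50 C=45] avail[A=13 B=47 C=42] open={R5,R6,R7}
Step 14: commit R7 -> on_hand[A=19 B=50 C=42] avail[A=13 B=47 C=42] open={R5,R6}
Step 15: reserve R9 A 6 -> on_hand[A=19 B=50 C=42] avail[A=7 B=47 C=42] open={R5,R6,R9}
Step 16: commit R9 -> on_hand[A=13 B=50 C=42] avail[A=7 B=47 C=42] open={R5,R6}
Step 17: cancel R5 -> on_hand[A=13 B=50 C=42] avail[A=7 B=50 C=42] open={R6}
Step 18: reserve R10 C 8 -> on_hand[A=13 B=50 C=42] avail[A=7 B=50 C=34] open={R10,R6}
Step 19: reserve R11 B 6 -> on_hand[A=13 B=50 C=42] avail[A=7 B=44 C=34] open={R10,R11,R6}
Step 20: reserve R12 C 7 -> on_hand[A=13 B=50 C=42] avail[A=7 B=44 C=27] open={R10,R11,R12,R6}
Step 21: reserve R13 A 5 -> on_hand[A=13 B=50 C=42] avail[A=2 B=44 C=27] open={R10,R11,R12,R13,R6}
Step 22: cancel R13 -> on_hand[A=13 B=50 C=42] avail[A=7 B=44 C=27] open={R10,R11,R12,R6}
Step 23: commit R11 -> on_hand[A=13 B=44 C=42] avail[A=7 B=44 C=27] open={R10,R12,R6}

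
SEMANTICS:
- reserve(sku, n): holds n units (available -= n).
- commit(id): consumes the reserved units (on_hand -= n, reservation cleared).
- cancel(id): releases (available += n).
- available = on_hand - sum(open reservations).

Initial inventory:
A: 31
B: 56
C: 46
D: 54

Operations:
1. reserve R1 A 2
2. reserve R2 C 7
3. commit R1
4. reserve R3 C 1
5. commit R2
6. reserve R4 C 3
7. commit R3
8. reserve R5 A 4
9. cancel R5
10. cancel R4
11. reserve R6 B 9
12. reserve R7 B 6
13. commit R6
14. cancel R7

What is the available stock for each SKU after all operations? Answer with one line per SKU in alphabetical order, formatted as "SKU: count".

Step 1: reserve R1 A 2 -> on_hand[A=31 B=56 C=46 D=54] avail[A=29 B=56 C=46 D=54] open={R1}
Step 2: reserve R2 C 7 -> on_hand[A=31 B=56 C=46 D=54] avail[A=29 B=56 C=39 D=54] open={R1,R2}
Step 3: commit R1 -> on_hand[A=29 B=56 C=46 D=54] avail[A=29 B=56 C=39 D=54] open={R2}
Step 4: reserve R3 C 1 -> on_hand[A=29 B=56 C=46 D=54] avail[A=29 B=56 C=38 D=54] open={R2,R3}
Step 5: commit R2 -> on_hand[A=29 B=56 C=39 D=54] avail[A=29 B=56 C=38 D=54] open={R3}
Step 6: reserve R4 C 3 -> on_hand[A=29 B=56 C=39 D=54] avail[A=29 B=56 C=35 D=54] open={R3,R4}
Step 7: commit R3 -> on_hand[A=29 B=56 C=38 D=54] avail[A=29 B=56 C=35 D=54] open={R4}
Step 8: reserve R5 A 4 -> on_hand[A=29 B=56 C=38 D=54] avail[A=25 B=56 C=35 D=54] open={R4,R5}
Step 9: cancel R5 -> on_hand[A=29 B=56 C=38 D=54] avail[A=29 B=56 C=35 D=54] open={R4}
Step 10: cancel R4 -> on_hand[A=29 B=56 C=38 D=54] avail[A=29 B=56 C=38 D=54] open={}
Step 11: reserve R6 B 9 -> on_hand[A=29 B=56 C=38 D=54] avail[A=29 B=47 C=38 D=54] open={R6}
Step 12: reserve R7 B 6 -> on_hand[A=29 B=56 C=38 D=54] avail[A=29 B=41 C=38 D=54] open={R6,R7}
Step 13: commit R6 -> on_hand[A=29 B=47 C=38 D=54] avail[A=29 B=41 C=38 D=54] open={R7}
Step 14: cancel R7 -> on_hand[A=29 B=47 C=38 D=54] avail[A=29 B=47 C=38 D=54] open={}

Answer: A: 29
B: 47
C: 38
D: 54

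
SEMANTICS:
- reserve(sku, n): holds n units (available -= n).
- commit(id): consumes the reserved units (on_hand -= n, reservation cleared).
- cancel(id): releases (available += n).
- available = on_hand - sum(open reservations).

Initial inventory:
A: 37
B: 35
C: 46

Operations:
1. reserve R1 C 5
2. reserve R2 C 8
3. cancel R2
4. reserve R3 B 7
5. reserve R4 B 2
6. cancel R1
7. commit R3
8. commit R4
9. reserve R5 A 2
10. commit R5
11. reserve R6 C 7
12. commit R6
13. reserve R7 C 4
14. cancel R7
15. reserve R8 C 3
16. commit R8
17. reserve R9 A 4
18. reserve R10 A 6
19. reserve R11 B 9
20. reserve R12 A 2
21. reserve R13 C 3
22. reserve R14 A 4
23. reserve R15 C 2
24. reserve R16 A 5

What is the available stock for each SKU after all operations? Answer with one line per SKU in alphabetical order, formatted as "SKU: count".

Answer: A: 14
B: 17
C: 31

Derivation:
Step 1: reserve R1 C 5 -> on_hand[A=37 B=35 C=46] avail[A=37 B=35 C=41] open={R1}
Step 2: reserve R2 C 8 -> on_hand[A=37 B=35 C=46] avail[A=37 B=35 C=33] open={R1,R2}
Step 3: cancel R2 -> on_hand[A=37 B=35 C=46] avail[A=37 B=35 C=41] open={R1}
Step 4: reserve R3 B 7 -> on_hand[A=37 B=35 C=46] avail[A=37 B=28 C=41] open={R1,R3}
Step 5: reserve R4 B 2 -> on_hand[A=37 B=35 C=46] avail[A=37 B=26 C=41] open={R1,R3,R4}
Step 6: cancel R1 -> on_hand[A=37 B=35 C=46] avail[A=37 B=26 C=46] open={R3,R4}
Step 7: commit R3 -> on_hand[A=37 B=28 C=46] avail[A=37 B=26 C=46] open={R4}
Step 8: commit R4 -> on_hand[A=37 B=26 C=46] avail[A=37 B=26 C=46] open={}
Step 9: reserve R5 A 2 -> on_hand[A=37 B=26 C=46] avail[A=35 B=26 C=46] open={R5}
Step 10: commit R5 -> on_hand[A=35 B=26 C=46] avail[A=35 B=26 C=46] open={}
Step 11: reserve R6 C 7 -> on_hand[A=35 B=26 C=46] avail[A=35 B=26 C=39] open={R6}
Step 12: commit R6 -> on_hand[A=35 B=26 C=39] avail[A=35 B=26 C=39] open={}
Step 13: reserve R7 C 4 -> on_hand[A=35 B=26 C=39] avail[A=35 B=26 C=35] open={R7}
Step 14: cancel R7 -> on_hand[A=35 B=26 C=39] avail[A=35 B=26 C=39] open={}
Step 15: reserve R8 C 3 -> on_hand[A=35 B=26 C=39] avail[A=35 B=26 C=36] open={R8}
Step 16: commit R8 -> on_hand[A=35 B=26 C=36] avail[A=35 B=26 C=36] open={}
Step 17: reserve R9 A 4 -> on_hand[A=35 B=26 C=36] avail[A=31 B=26 C=36] open={R9}
Step 18: reserve R10 A 6 -> on_hand[A=35 B=26 C=36] avail[A=25 B=26 C=36] open={R10,R9}
Step 19: reserve R11 B 9 -> on_hand[A=35 B=26 C=36] avail[A=25 B=17 C=36] open={R10,R11,R9}
Step 20: reserve R12 A 2 -> on_hand[A=35 B=26 C=36] avail[A=23 B=17 C=36] open={R10,R11,R12,R9}
Step 21: reserve R13 C 3 -> on_hand[A=35 B=26 C=36] avail[A=23 B=17 C=33] open={R10,R11,R12,R13,R9}
Step 22: reserve R14 A 4 -> on_hand[A=35 B=26 C=36] avail[A=19 B=17 C=33] open={R10,R11,R12,R13,R14,R9}
Step 23: reserve R15 C 2 -> on_hand[A=35 B=26 C=36] avail[A=19 B=17 C=31] open={R10,R11,R12,R13,R14,R15,R9}
Step 24: reserve R16 A 5 -> on_hand[A=35 B=26 C=36] avail[A=14 B=17 C=31] open={R10,R11,R12,R13,R14,R15,R16,R9}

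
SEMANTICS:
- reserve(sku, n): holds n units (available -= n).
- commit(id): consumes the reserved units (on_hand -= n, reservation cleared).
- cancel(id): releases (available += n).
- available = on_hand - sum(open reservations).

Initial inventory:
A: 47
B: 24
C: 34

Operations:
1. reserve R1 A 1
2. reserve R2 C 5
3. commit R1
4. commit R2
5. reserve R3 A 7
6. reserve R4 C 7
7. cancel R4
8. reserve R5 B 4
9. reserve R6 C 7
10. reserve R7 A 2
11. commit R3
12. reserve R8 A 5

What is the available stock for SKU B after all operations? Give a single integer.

Answer: 20

Derivation:
Step 1: reserve R1 A 1 -> on_hand[A=47 B=24 C=34] avail[A=46 B=24 C=34] open={R1}
Step 2: reserve R2 C 5 -> on_hand[A=47 B=24 C=34] avail[A=46 B=24 C=29] open={R1,R2}
Step 3: commit R1 -> on_hand[A=46 B=24 C=34] avail[A=46 B=24 C=29] open={R2}
Step 4: commit R2 -> on_hand[A=46 B=24 C=29] avail[A=46 B=24 C=29] open={}
Step 5: reserve R3 A 7 -> on_hand[A=46 B=24 C=29] avail[A=39 B=24 C=29] open={R3}
Step 6: reserve R4 C 7 -> on_hand[A=46 B=24 C=29] avail[A=39 B=24 C=22] open={R3,R4}
Step 7: cancel R4 -> on_hand[A=46 B=24 C=29] avail[A=39 B=24 C=29] open={R3}
Step 8: reserve R5 B 4 -> on_hand[A=46 B=24 C=29] avail[A=39 B=20 C=29] open={R3,R5}
Step 9: reserve R6 C 7 -> on_hand[A=46 B=24 C=29] avail[A=39 B=20 C=22] open={R3,R5,R6}
Step 10: reserve R7 A 2 -> on_hand[A=46 B=24 C=29] avail[A=37 B=20 C=22] open={R3,R5,R6,R7}
Step 11: commit R3 -> on_hand[A=39 B=24 C=29] avail[A=37 B=20 C=22] open={R5,R6,R7}
Step 12: reserve R8 A 5 -> on_hand[A=39 B=24 C=29] avail[A=32 B=20 C=22] open={R5,R6,R7,R8}
Final available[B] = 20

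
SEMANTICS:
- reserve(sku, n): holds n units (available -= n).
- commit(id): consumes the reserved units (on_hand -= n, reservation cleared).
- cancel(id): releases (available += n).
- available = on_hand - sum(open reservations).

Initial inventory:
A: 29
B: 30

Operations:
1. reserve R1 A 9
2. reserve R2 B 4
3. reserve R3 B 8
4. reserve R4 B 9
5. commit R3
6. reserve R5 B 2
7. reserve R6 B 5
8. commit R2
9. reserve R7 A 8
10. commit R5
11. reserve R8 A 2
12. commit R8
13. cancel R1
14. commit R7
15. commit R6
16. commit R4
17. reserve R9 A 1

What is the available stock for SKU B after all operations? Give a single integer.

Step 1: reserve R1 A 9 -> on_hand[A=29 B=30] avail[A=20 B=30] open={R1}
Step 2: reserve R2 B 4 -> on_hand[A=29 B=30] avail[A=20 B=26] open={R1,R2}
Step 3: reserve R3 B 8 -> on_hand[A=29 B=30] avail[A=20 B=18] open={R1,R2,R3}
Step 4: reserve R4 B 9 -> on_hand[A=29 B=30] avail[A=20 B=9] open={R1,R2,R3,R4}
Step 5: commit R3 -> on_hand[A=29 B=22] avail[A=20 B=9] open={R1,R2,R4}
Step 6: reserve R5 B 2 -> on_hand[A=29 B=22] avail[A=20 B=7] open={R1,R2,R4,R5}
Step 7: reserve R6 B 5 -> on_hand[A=29 B=22] avail[A=20 B=2] open={R1,R2,R4,R5,R6}
Step 8: commit R2 -> on_hand[A=29 B=18] avail[A=20 B=2] open={R1,R4,R5,R6}
Step 9: reserve R7 A 8 -> on_hand[A=29 B=18] avail[A=12 B=2] open={R1,R4,R5,R6,R7}
Step 10: commit R5 -> on_hand[A=29 B=16] avail[A=12 B=2] open={R1,R4,R6,R7}
Step 11: reserve R8 A 2 -> on_hand[A=29 B=16] avail[A=10 B=2] open={R1,R4,R6,R7,R8}
Step 12: commit R8 -> on_hand[A=27 B=16] avail[A=10 B=2] open={R1,R4,R6,R7}
Step 13: cancel R1 -> on_hand[A=27 B=16] avail[A=19 B=2] open={R4,R6,R7}
Step 14: commit R7 -> on_hand[A=19 B=16] avail[A=19 B=2] open={R4,R6}
Step 15: commit R6 -> on_hand[A=19 B=11] avail[A=19 B=2] open={R4}
Step 16: commit R4 -> on_hand[A=19 B=2] avail[A=19 B=2] open={}
Step 17: reserve R9 A 1 -> on_hand[A=19 B=2] avail[A=18 B=2] open={R9}
Final available[B] = 2

Answer: 2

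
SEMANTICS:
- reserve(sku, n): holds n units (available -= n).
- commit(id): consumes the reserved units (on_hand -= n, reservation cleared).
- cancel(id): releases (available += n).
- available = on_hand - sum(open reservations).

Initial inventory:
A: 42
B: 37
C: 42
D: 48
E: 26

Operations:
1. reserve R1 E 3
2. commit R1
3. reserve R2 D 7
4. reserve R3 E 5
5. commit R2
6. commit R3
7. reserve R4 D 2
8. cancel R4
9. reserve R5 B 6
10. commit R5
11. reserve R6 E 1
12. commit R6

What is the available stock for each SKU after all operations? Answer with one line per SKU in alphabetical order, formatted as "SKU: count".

Step 1: reserve R1 E 3 -> on_hand[A=42 B=37 C=42 D=48 E=26] avail[A=42 B=37 C=42 D=48 E=23] open={R1}
Step 2: commit R1 -> on_hand[A=42 B=37 C=42 D=48 E=23] avail[A=42 B=37 C=42 D=48 E=23] open={}
Step 3: reserve R2 D 7 -> on_hand[A=42 B=37 C=42 D=48 E=23] avail[A=42 B=37 C=42 D=41 E=23] open={R2}
Step 4: reserve R3 E 5 -> on_hand[A=42 B=37 C=42 D=48 E=23] avail[A=42 B=37 C=42 D=41 E=18] open={R2,R3}
Step 5: commit R2 -> on_hand[A=42 B=37 C=42 D=41 E=23] avail[A=42 B=37 C=42 D=41 E=18] open={R3}
Step 6: commit R3 -> on_hand[A=42 B=37 C=42 D=41 E=18] avail[A=42 B=37 C=42 D=41 E=18] open={}
Step 7: reserve R4 D 2 -> on_hand[A=42 B=37 C=42 D=41 E=18] avail[A=42 B=37 C=42 D=39 E=18] open={R4}
Step 8: cancel R4 -> on_hand[A=42 B=37 C=42 D=41 E=18] avail[A=42 B=37 C=42 D=41 E=18] open={}
Step 9: reserve R5 B 6 -> on_hand[A=42 B=37 C=42 D=41 E=18] avail[A=42 B=31 C=42 D=41 E=18] open={R5}
Step 10: commit R5 -> on_hand[A=42 B=31 C=42 D=41 E=18] avail[A=42 B=31 C=42 D=41 E=18] open={}
Step 11: reserve R6 E 1 -> on_hand[A=42 B=31 C=42 D=41 E=18] avail[A=42 B=31 C=42 D=41 E=17] open={R6}
Step 12: commit R6 -> on_hand[A=42 B=31 C=42 D=41 E=17] avail[A=42 B=31 C=42 D=41 E=17] open={}

Answer: A: 42
B: 31
C: 42
D: 41
E: 17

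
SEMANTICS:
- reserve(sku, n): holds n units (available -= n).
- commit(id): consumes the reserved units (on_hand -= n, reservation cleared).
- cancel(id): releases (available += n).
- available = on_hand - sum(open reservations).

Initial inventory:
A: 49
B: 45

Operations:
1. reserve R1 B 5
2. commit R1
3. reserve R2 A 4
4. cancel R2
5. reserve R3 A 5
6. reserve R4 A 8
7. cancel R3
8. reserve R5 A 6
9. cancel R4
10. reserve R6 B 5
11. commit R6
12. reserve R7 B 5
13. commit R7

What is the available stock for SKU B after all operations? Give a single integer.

Answer: 30

Derivation:
Step 1: reserve R1 B 5 -> on_hand[A=49 B=45] avail[A=49 B=40] open={R1}
Step 2: commit R1 -> on_hand[A=49 B=40] avail[A=49 B=40] open={}
Step 3: reserve R2 A 4 -> on_hand[A=49 B=40] avail[A=45 B=40] open={R2}
Step 4: cancel R2 -> on_hand[A=49 B=40] avail[A=49 B=40] open={}
Step 5: reserve R3 A 5 -> on_hand[A=49 B=40] avail[A=44 B=40] open={R3}
Step 6: reserve R4 A 8 -> on_hand[A=49 B=40] avail[A=36 B=40] open={R3,R4}
Step 7: cancel R3 -> on_hand[A=49 B=40] avail[A=41 B=40] open={R4}
Step 8: reserve R5 A 6 -> on_hand[A=49 B=40] avail[A=35 B=40] open={R4,R5}
Step 9: cancel R4 -> on_hand[A=49 B=40] avail[A=43 B=40] open={R5}
Step 10: reserve R6 B 5 -> on_hand[A=49 B=40] avail[A=43 B=35] open={R5,R6}
Step 11: commit R6 -> on_hand[A=49 B=35] avail[A=43 B=35] open={R5}
Step 12: reserve R7 B 5 -> on_hand[A=49 B=35] avail[A=43 B=30] open={R5,R7}
Step 13: commit R7 -> on_hand[A=49 B=30] avail[A=43 B=30] open={R5}
Final available[B] = 30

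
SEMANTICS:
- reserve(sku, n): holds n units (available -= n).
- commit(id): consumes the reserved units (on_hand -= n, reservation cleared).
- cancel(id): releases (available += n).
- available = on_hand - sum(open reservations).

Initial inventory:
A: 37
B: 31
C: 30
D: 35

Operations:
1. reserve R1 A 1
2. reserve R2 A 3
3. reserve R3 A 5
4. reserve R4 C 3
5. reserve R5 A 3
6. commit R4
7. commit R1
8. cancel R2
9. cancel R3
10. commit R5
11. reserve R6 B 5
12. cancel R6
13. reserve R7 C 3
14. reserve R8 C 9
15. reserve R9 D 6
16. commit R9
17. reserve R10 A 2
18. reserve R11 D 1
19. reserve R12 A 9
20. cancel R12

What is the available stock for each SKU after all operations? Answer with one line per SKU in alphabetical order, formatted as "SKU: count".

Step 1: reserve R1 A 1 -> on_hand[A=37 B=31 C=30 D=35] avail[A=36 B=31 C=30 D=35] open={R1}
Step 2: reserve R2 A 3 -> on_hand[A=37 B=31 C=30 D=35] avail[A=33 B=31 C=30 D=35] open={R1,R2}
Step 3: reserve R3 A 5 -> on_hand[A=37 B=31 C=30 D=35] avail[A=28 B=31 C=30 D=35] open={R1,R2,R3}
Step 4: reserve R4 C 3 -> on_hand[A=37 B=31 C=30 D=35] avail[A=28 B=31 C=27 D=35] open={R1,R2,R3,R4}
Step 5: reserve R5 A 3 -> on_hand[A=37 B=31 C=30 D=35] avail[A=25 B=31 C=27 D=35] open={R1,R2,R3,R4,R5}
Step 6: commit R4 -> on_hand[A=37 B=31 C=27 D=35] avail[A=25 B=31 C=27 D=35] open={R1,R2,R3,R5}
Step 7: commit R1 -> on_hand[A=36 B=31 C=27 D=35] avail[A=25 B=31 C=27 D=35] open={R2,R3,R5}
Step 8: cancel R2 -> on_hand[A=36 B=31 C=27 D=35] avail[A=28 B=31 C=27 D=35] open={R3,R5}
Step 9: cancel R3 -> on_hand[A=36 B=31 C=27 D=35] avail[A=33 B=31 C=27 D=35] open={R5}
Step 10: commit R5 -> on_hand[A=33 B=31 C=27 D=35] avail[A=33 B=31 C=27 D=35] open={}
Step 11: reserve R6 B 5 -> on_hand[A=33 B=31 C=27 D=35] avail[A=33 B=26 C=27 D=35] open={R6}
Step 12: cancel R6 -> on_hand[A=33 B=31 C=27 D=35] avail[A=33 B=31 C=27 D=35] open={}
Step 13: reserve R7 C 3 -> on_hand[A=33 B=31 C=27 D=35] avail[A=33 B=31 C=24 D=35] open={R7}
Step 14: reserve R8 C 9 -> on_hand[A=33 B=31 C=27 D=35] avail[A=33 B=31 C=15 D=35] open={R7,R8}
Step 15: reserve R9 D 6 -> on_hand[A=33 B=31 C=27 D=35] avail[A=33 B=31 C=15 D=29] open={R7,R8,R9}
Step 16: commit R9 -> on_hand[A=33 B=31 C=27 D=29] avail[A=33 B=31 C=15 D=29] open={R7,R8}
Step 17: reserve R10 A 2 -> on_hand[A=33 B=31 C=27 D=29] avail[A=31 B=31 C=15 D=29] open={R10,R7,R8}
Step 18: reserve R11 D 1 -> on_hand[A=33 B=31 C=27 D=29] avail[A=31 B=31 C=15 D=28] open={R10,R11,R7,R8}
Step 19: reserve R12 A 9 -> on_hand[A=33 B=31 C=27 D=29] avail[A=22 B=31 C=15 D=28] open={R10,R11,R12,R7,R8}
Step 20: cancel R12 -> on_hand[A=33 B=31 C=27 D=29] avail[A=31 B=31 C=15 D=28] open={R10,R11,R7,R8}

Answer: A: 31
B: 31
C: 15
D: 28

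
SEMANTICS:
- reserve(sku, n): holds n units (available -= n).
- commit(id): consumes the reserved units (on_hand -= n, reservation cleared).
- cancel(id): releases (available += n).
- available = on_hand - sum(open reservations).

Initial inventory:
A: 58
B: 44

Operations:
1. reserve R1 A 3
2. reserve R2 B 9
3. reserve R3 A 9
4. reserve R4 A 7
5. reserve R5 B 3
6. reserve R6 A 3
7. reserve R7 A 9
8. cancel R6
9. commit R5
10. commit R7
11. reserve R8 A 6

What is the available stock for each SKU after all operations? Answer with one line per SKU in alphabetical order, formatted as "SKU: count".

Answer: A: 24
B: 32

Derivation:
Step 1: reserve R1 A 3 -> on_hand[A=58 B=44] avail[A=55 B=44] open={R1}
Step 2: reserve R2 B 9 -> on_hand[A=58 B=44] avail[A=55 B=35] open={R1,R2}
Step 3: reserve R3 A 9 -> on_hand[A=58 B=44] avail[A=46 B=35] open={R1,R2,R3}
Step 4: reserve R4 A 7 -> on_hand[A=58 B=44] avail[A=39 B=35] open={R1,R2,R3,R4}
Step 5: reserve R5 B 3 -> on_hand[A=58 B=44] avail[A=39 B=32] open={R1,R2,R3,R4,R5}
Step 6: reserve R6 A 3 -> on_hand[A=58 B=44] avail[A=36 B=32] open={R1,R2,R3,R4,R5,R6}
Step 7: reserve R7 A 9 -> on_hand[A=58 B=44] avail[A=27 B=32] open={R1,R2,R3,R4,R5,R6,R7}
Step 8: cancel R6 -> on_hand[A=58 B=44] avail[A=30 B=32] open={R1,R2,R3,R4,R5,R7}
Step 9: commit R5 -> on_hand[A=58 B=41] avail[A=30 B=32] open={R1,R2,R3,R4,R7}
Step 10: commit R7 -> on_hand[A=49 B=41] avail[A=30 B=32] open={R1,R2,R3,R4}
Step 11: reserve R8 A 6 -> on_hand[A=49 B=41] avail[A=24 B=32] open={R1,R2,R3,R4,R8}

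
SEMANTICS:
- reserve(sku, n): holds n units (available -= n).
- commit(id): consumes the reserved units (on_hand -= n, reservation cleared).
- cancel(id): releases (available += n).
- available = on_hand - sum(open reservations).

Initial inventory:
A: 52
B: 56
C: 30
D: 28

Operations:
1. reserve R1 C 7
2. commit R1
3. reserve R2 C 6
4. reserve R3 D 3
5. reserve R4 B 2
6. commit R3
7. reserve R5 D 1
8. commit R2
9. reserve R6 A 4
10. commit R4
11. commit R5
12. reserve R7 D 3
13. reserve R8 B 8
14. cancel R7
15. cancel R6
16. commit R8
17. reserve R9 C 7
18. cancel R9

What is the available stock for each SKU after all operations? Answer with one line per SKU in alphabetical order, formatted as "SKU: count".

Step 1: reserve R1 C 7 -> on_hand[A=52 B=56 C=30 D=28] avail[A=52 B=56 C=23 D=28] open={R1}
Step 2: commit R1 -> on_hand[A=52 B=56 C=23 D=28] avail[A=52 B=56 C=23 D=28] open={}
Step 3: reserve R2 C 6 -> on_hand[A=52 B=56 C=23 D=28] avail[A=52 B=56 C=17 D=28] open={R2}
Step 4: reserve R3 D 3 -> on_hand[A=52 B=56 C=23 D=28] avail[A=52 B=56 C=17 D=25] open={R2,R3}
Step 5: reserve R4 B 2 -> on_hand[A=52 B=56 C=23 D=28] avail[A=52 B=54 C=17 D=25] open={R2,R3,R4}
Step 6: commit R3 -> on_hand[A=52 B=56 C=23 D=25] avail[A=52 B=54 C=17 D=25] open={R2,R4}
Step 7: reserve R5 D 1 -> on_hand[A=52 B=56 C=23 D=25] avail[A=52 B=54 C=17 D=24] open={R2,R4,R5}
Step 8: commit R2 -> on_hand[A=52 B=56 C=17 D=25] avail[A=52 B=54 C=17 D=24] open={R4,R5}
Step 9: reserve R6 A 4 -> on_hand[A=52 B=56 C=17 D=25] avail[A=48 B=54 C=17 D=24] open={R4,R5,R6}
Step 10: commit R4 -> on_hand[A=52 B=54 C=17 D=25] avail[A=48 B=54 C=17 D=24] open={R5,R6}
Step 11: commit R5 -> on_hand[A=52 B=54 C=17 D=24] avail[A=48 B=54 C=17 D=24] open={R6}
Step 12: reserve R7 D 3 -> on_hand[A=52 B=54 C=17 D=24] avail[A=48 B=54 C=17 D=21] open={R6,R7}
Step 13: reserve R8 B 8 -> on_hand[A=52 B=54 C=17 D=24] avail[A=48 B=46 C=17 D=21] open={R6,R7,R8}
Step 14: cancel R7 -> on_hand[A=52 B=54 C=17 D=24] avail[A=48 B=46 C=17 D=24] open={R6,R8}
Step 15: cancel R6 -> on_hand[A=52 B=54 C=17 D=24] avail[A=52 B=46 C=17 D=24] open={R8}
Step 16: commit R8 -> on_hand[A=52 B=46 C=17 D=24] avail[A=52 B=46 C=17 D=24] open={}
Step 17: reserve R9 C 7 -> on_hand[A=52 B=46 C=17 D=24] avail[A=52 B=46 C=10 D=24] open={R9}
Step 18: cancel R9 -> on_hand[A=52 B=46 C=17 D=24] avail[A=52 B=46 C=17 D=24] open={}

Answer: A: 52
B: 46
C: 17
D: 24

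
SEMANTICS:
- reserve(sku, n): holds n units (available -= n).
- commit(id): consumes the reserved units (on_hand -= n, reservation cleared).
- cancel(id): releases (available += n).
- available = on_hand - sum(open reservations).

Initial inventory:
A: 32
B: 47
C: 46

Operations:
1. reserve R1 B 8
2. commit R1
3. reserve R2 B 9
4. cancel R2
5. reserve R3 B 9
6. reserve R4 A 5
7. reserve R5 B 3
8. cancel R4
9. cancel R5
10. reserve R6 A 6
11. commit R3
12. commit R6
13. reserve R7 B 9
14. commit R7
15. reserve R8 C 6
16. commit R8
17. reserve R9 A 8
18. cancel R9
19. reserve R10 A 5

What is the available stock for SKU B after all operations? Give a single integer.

Answer: 21

Derivation:
Step 1: reserve R1 B 8 -> on_hand[A=32 B=47 C=46] avail[A=32 B=39 C=46] open={R1}
Step 2: commit R1 -> on_hand[A=32 B=39 C=46] avail[A=32 B=39 C=46] open={}
Step 3: reserve R2 B 9 -> on_hand[A=32 B=39 C=46] avail[A=32 B=30 C=46] open={R2}
Step 4: cancel R2 -> on_hand[A=32 B=39 C=46] avail[A=32 B=39 C=46] open={}
Step 5: reserve R3 B 9 -> on_hand[A=32 B=39 C=46] avail[A=32 B=30 C=46] open={R3}
Step 6: reserve R4 A 5 -> on_hand[A=32 B=39 C=46] avail[A=27 B=30 C=46] open={R3,R4}
Step 7: reserve R5 B 3 -> on_hand[A=32 B=39 C=46] avail[A=27 B=27 C=46] open={R3,R4,R5}
Step 8: cancel R4 -> on_hand[A=32 B=39 C=46] avail[A=32 B=27 C=46] open={R3,R5}
Step 9: cancel R5 -> on_hand[A=32 B=39 C=46] avail[A=32 B=30 C=46] open={R3}
Step 10: reserve R6 A 6 -> on_hand[A=32 B=39 C=46] avail[A=26 B=30 C=46] open={R3,R6}
Step 11: commit R3 -> on_hand[A=32 B=30 C=46] avail[A=26 B=30 C=46] open={R6}
Step 12: commit R6 -> on_hand[A=26 B=30 C=46] avail[A=26 B=30 C=46] open={}
Step 13: reserve R7 B 9 -> on_hand[A=26 B=30 C=46] avail[A=26 B=21 C=46] open={R7}
Step 14: commit R7 -> on_hand[A=26 B=21 C=46] avail[A=26 B=21 C=46] open={}
Step 15: reserve R8 C 6 -> on_hand[A=26 B=21 C=46] avail[A=26 B=21 C=40] open={R8}
Step 16: commit R8 -> on_hand[A=26 B=21 C=40] avail[A=26 B=21 C=40] open={}
Step 17: reserve R9 A 8 -> on_hand[A=26 B=21 C=40] avail[A=18 B=21 C=40] open={R9}
Step 18: cancel R9 -> on_hand[A=26 B=21 C=40] avail[A=26 B=21 C=40] open={}
Step 19: reserve R10 A 5 -> on_hand[A=26 B=21 C=40] avail[A=21 B=21 C=40] open={R10}
Final available[B] = 21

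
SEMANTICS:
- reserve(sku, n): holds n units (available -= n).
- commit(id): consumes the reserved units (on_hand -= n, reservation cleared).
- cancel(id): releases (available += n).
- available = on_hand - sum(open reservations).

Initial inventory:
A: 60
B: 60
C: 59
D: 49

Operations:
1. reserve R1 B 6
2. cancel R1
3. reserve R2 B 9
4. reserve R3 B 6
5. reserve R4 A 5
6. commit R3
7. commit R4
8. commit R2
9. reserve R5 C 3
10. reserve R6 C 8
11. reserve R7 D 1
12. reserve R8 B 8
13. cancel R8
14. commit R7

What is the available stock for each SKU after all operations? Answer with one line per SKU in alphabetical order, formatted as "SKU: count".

Answer: A: 55
B: 45
C: 48
D: 48

Derivation:
Step 1: reserve R1 B 6 -> on_hand[A=60 B=60 C=59 D=49] avail[A=60 B=54 C=59 D=49] open={R1}
Step 2: cancel R1 -> on_hand[A=60 B=60 C=59 D=49] avail[A=60 B=60 C=59 D=49] open={}
Step 3: reserve R2 B 9 -> on_hand[A=60 B=60 C=59 D=49] avail[A=60 B=51 C=59 D=49] open={R2}
Step 4: reserve R3 B 6 -> on_hand[A=60 B=60 C=59 D=49] avail[A=60 B=45 C=59 D=49] open={R2,R3}
Step 5: reserve R4 A 5 -> on_hand[A=60 B=60 C=59 D=49] avail[A=55 B=45 C=59 D=49] open={R2,R3,R4}
Step 6: commit R3 -> on_hand[A=60 B=54 C=59 D=49] avail[A=55 B=45 C=59 D=49] open={R2,R4}
Step 7: commit R4 -> on_hand[A=55 B=54 C=59 D=49] avail[A=55 B=45 C=59 D=49] open={R2}
Step 8: commit R2 -> on_hand[A=55 B=45 C=59 D=49] avail[A=55 B=45 C=59 D=49] open={}
Step 9: reserve R5 C 3 -> on_hand[A=55 B=45 C=59 D=49] avail[A=55 B=45 C=56 D=49] open={R5}
Step 10: reserve R6 C 8 -> on_hand[A=55 B=45 C=59 D=49] avail[A=55 B=45 C=48 D=49] open={R5,R6}
Step 11: reserve R7 D 1 -> on_hand[A=55 B=45 C=59 D=49] avail[A=55 B=45 C=48 D=48] open={R5,R6,R7}
Step 12: reserve R8 B 8 -> on_hand[A=55 B=45 C=59 D=49] avail[A=55 B=37 C=48 D=48] open={R5,R6,R7,R8}
Step 13: cancel R8 -> on_hand[A=55 B=45 C=59 D=49] avail[A=55 B=45 C=48 D=48] open={R5,R6,R7}
Step 14: commit R7 -> on_hand[A=55 B=45 C=59 D=48] avail[A=55 B=45 C=48 D=48] open={R5,R6}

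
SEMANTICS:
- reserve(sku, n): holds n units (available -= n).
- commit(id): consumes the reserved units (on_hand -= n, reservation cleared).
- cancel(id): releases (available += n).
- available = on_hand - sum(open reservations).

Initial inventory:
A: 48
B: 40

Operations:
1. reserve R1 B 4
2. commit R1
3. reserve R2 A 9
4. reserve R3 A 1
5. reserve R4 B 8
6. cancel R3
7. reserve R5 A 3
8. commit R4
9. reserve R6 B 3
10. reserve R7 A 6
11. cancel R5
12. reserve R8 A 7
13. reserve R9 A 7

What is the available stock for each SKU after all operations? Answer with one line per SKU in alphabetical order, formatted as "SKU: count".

Answer: A: 19
B: 25

Derivation:
Step 1: reserve R1 B 4 -> on_hand[A=48 B=40] avail[A=48 B=36] open={R1}
Step 2: commit R1 -> on_hand[A=48 B=36] avail[A=48 B=36] open={}
Step 3: reserve R2 A 9 -> on_hand[A=48 B=36] avail[A=39 B=36] open={R2}
Step 4: reserve R3 A 1 -> on_hand[A=48 B=36] avail[A=38 B=36] open={R2,R3}
Step 5: reserve R4 B 8 -> on_hand[A=48 B=36] avail[A=38 B=28] open={R2,R3,R4}
Step 6: cancel R3 -> on_hand[A=48 B=36] avail[A=39 B=28] open={R2,R4}
Step 7: reserve R5 A 3 -> on_hand[A=48 B=36] avail[A=36 B=28] open={R2,R4,R5}
Step 8: commit R4 -> on_hand[A=48 B=28] avail[A=36 B=28] open={R2,R5}
Step 9: reserve R6 B 3 -> on_hand[A=48 B=28] avail[A=36 B=25] open={R2,R5,R6}
Step 10: reserve R7 A 6 -> on_hand[A=48 B=28] avail[A=30 B=25] open={R2,R5,R6,R7}
Step 11: cancel R5 -> on_hand[A=48 B=28] avail[A=33 B=25] open={R2,R6,R7}
Step 12: reserve R8 A 7 -> on_hand[A=48 B=28] avail[A=26 B=25] open={R2,R6,R7,R8}
Step 13: reserve R9 A 7 -> on_hand[A=48 B=28] avail[A=19 B=25] open={R2,R6,R7,R8,R9}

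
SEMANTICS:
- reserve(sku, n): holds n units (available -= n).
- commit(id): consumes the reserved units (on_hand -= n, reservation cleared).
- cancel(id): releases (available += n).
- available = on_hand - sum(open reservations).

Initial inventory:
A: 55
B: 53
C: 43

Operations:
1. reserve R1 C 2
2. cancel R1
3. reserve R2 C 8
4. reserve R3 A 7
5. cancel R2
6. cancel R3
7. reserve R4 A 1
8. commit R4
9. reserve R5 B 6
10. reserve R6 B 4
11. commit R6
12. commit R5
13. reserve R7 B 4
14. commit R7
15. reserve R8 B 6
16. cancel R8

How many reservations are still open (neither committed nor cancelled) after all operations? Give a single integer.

Step 1: reserve R1 C 2 -> on_hand[A=55 B=53 C=43] avail[A=55 B=53 C=41] open={R1}
Step 2: cancel R1 -> on_hand[A=55 B=53 C=43] avail[A=55 B=53 C=43] open={}
Step 3: reserve R2 C 8 -> on_hand[A=55 B=53 C=43] avail[A=55 B=53 C=35] open={R2}
Step 4: reserve R3 A 7 -> on_hand[A=55 B=53 C=43] avail[A=48 B=53 C=35] open={R2,R3}
Step 5: cancel R2 -> on_hand[A=55 B=53 C=43] avail[A=48 B=53 C=43] open={R3}
Step 6: cancel R3 -> on_hand[A=55 B=53 C=43] avail[A=55 B=53 C=43] open={}
Step 7: reserve R4 A 1 -> on_hand[A=55 B=53 C=43] avail[A=54 B=53 C=43] open={R4}
Step 8: commit R4 -> on_hand[A=54 B=53 C=43] avail[A=54 B=53 C=43] open={}
Step 9: reserve R5 B 6 -> on_hand[A=54 B=53 C=43] avail[A=54 B=47 C=43] open={R5}
Step 10: reserve R6 B 4 -> on_hand[A=54 B=53 C=43] avail[A=54 B=43 C=43] open={R5,R6}
Step 11: commit R6 -> on_hand[A=54 B=49 C=43] avail[A=54 B=43 C=43] open={R5}
Step 12: commit R5 -> on_hand[A=54 B=43 C=43] avail[A=54 B=43 C=43] open={}
Step 13: reserve R7 B 4 -> on_hand[A=54 B=43 C=43] avail[A=54 B=39 C=43] open={R7}
Step 14: commit R7 -> on_hand[A=54 B=39 C=43] avail[A=54 B=39 C=43] open={}
Step 15: reserve R8 B 6 -> on_hand[A=54 B=39 C=43] avail[A=54 B=33 C=43] open={R8}
Step 16: cancel R8 -> on_hand[A=54 B=39 C=43] avail[A=54 B=39 C=43] open={}
Open reservations: [] -> 0

Answer: 0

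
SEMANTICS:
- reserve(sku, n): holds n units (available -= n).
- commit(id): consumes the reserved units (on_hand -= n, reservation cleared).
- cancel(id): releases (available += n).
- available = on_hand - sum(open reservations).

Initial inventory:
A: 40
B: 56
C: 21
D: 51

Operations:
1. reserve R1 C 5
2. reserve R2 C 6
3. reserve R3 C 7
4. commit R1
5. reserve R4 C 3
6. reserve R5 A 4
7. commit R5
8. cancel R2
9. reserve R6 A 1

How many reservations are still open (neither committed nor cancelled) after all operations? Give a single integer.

Step 1: reserve R1 C 5 -> on_hand[A=40 B=56 C=21 D=51] avail[A=40 B=56 C=16 D=51] open={R1}
Step 2: reserve R2 C 6 -> on_hand[A=40 B=56 C=21 D=51] avail[A=40 B=56 C=10 D=51] open={R1,R2}
Step 3: reserve R3 C 7 -> on_hand[A=40 B=56 C=21 D=51] avail[A=40 B=56 C=3 D=51] open={R1,R2,R3}
Step 4: commit R1 -> on_hand[A=40 B=56 C=16 D=51] avail[A=40 B=56 C=3 D=51] open={R2,R3}
Step 5: reserve R4 C 3 -> on_hand[A=40 B=56 C=16 D=51] avail[A=40 B=56 C=0 D=51] open={R2,R3,R4}
Step 6: reserve R5 A 4 -> on_hand[A=40 B=56 C=16 D=51] avail[A=36 B=56 C=0 D=51] open={R2,R3,R4,R5}
Step 7: commit R5 -> on_hand[A=36 B=56 C=16 D=51] avail[A=36 B=56 C=0 D=51] open={R2,R3,R4}
Step 8: cancel R2 -> on_hand[A=36 B=56 C=16 D=51] avail[A=36 B=56 C=6 D=51] open={R3,R4}
Step 9: reserve R6 A 1 -> on_hand[A=36 B=56 C=16 D=51] avail[A=35 B=56 C=6 D=51] open={R3,R4,R6}
Open reservations: ['R3', 'R4', 'R6'] -> 3

Answer: 3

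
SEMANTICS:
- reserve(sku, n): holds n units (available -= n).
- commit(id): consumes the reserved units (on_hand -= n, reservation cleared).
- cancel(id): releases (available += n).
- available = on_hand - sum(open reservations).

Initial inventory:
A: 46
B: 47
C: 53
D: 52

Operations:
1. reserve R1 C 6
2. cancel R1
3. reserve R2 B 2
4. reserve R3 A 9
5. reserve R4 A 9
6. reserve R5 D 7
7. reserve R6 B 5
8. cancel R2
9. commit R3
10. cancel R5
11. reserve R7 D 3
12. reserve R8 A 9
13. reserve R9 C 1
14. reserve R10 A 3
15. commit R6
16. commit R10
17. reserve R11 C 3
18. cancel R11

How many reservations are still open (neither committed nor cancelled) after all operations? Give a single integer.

Step 1: reserve R1 C 6 -> on_hand[A=46 B=47 C=53 D=52] avail[A=46 B=47 C=47 D=52] open={R1}
Step 2: cancel R1 -> on_hand[A=46 B=47 C=53 D=52] avail[A=46 B=47 C=53 D=52] open={}
Step 3: reserve R2 B 2 -> on_hand[A=46 B=47 C=53 D=52] avail[A=46 B=45 C=53 D=52] open={R2}
Step 4: reserve R3 A 9 -> on_hand[A=46 B=47 C=53 D=52] avail[A=37 B=45 C=53 D=52] open={R2,R3}
Step 5: reserve R4 A 9 -> on_hand[A=46 B=47 C=53 D=52] avail[A=28 B=45 C=53 D=52] open={R2,R3,R4}
Step 6: reserve R5 D 7 -> on_hand[A=46 B=47 C=53 D=52] avail[A=28 B=45 C=53 D=45] open={R2,R3,R4,R5}
Step 7: reserve R6 B 5 -> on_hand[A=46 B=47 C=53 D=52] avail[A=28 B=40 C=53 D=45] open={R2,R3,R4,R5,R6}
Step 8: cancel R2 -> on_hand[A=46 B=47 C=53 D=52] avail[A=28 B=42 C=53 D=45] open={R3,R4,R5,R6}
Step 9: commit R3 -> on_hand[A=37 B=47 C=53 D=52] avail[A=28 B=42 C=53 D=45] open={R4,R5,R6}
Step 10: cancel R5 -> on_hand[A=37 B=47 C=53 D=52] avail[A=28 B=42 C=53 D=52] open={R4,R6}
Step 11: reserve R7 D 3 -> on_hand[A=37 B=47 C=53 D=52] avail[A=28 B=42 C=53 D=49] open={R4,R6,R7}
Step 12: reserve R8 A 9 -> on_hand[A=37 B=47 C=53 D=52] avail[A=19 B=42 C=53 D=49] open={R4,R6,R7,R8}
Step 13: reserve R9 C 1 -> on_hand[A=37 B=47 C=53 D=52] avail[A=19 B=42 C=52 D=49] open={R4,R6,R7,R8,R9}
Step 14: reserve R10 A 3 -> on_hand[A=37 B=47 C=53 D=52] avail[A=16 B=42 C=52 D=49] open={R10,R4,R6,R7,R8,R9}
Step 15: commit R6 -> on_hand[A=37 B=42 C=53 D=52] avail[A=16 B=42 C=52 D=49] open={R10,R4,R7,R8,R9}
Step 16: commit R10 -> on_hand[A=34 B=42 C=53 D=52] avail[A=16 B=42 C=52 D=49] open={R4,R7,R8,R9}
Step 17: reserve R11 C 3 -> on_hand[A=34 B=42 C=53 D=52] avail[A=16 B=42 C=49 D=49] open={R11,R4,R7,R8,R9}
Step 18: cancel R11 -> on_hand[A=34 B=42 C=53 D=52] avail[A=16 B=42 C=52 D=49] open={R4,R7,R8,R9}
Open reservations: ['R4', 'R7', 'R8', 'R9'] -> 4

Answer: 4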